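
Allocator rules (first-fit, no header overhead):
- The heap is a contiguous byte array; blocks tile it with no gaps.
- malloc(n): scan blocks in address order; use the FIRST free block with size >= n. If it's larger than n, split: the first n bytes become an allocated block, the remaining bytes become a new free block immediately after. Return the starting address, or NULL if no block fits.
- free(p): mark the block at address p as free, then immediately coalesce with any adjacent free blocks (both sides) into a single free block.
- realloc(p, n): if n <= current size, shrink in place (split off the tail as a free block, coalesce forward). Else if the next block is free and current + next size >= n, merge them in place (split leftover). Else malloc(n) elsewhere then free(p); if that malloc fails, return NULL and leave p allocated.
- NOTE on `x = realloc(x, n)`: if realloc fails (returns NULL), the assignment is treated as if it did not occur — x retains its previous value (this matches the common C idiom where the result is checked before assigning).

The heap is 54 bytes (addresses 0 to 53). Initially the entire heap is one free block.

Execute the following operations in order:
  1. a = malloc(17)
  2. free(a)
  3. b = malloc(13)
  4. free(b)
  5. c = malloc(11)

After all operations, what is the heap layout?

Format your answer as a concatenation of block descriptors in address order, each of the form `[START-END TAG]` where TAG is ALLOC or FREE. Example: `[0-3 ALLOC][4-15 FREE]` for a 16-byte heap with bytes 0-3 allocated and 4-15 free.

Op 1: a = malloc(17) -> a = 0; heap: [0-16 ALLOC][17-53 FREE]
Op 2: free(a) -> (freed a); heap: [0-53 FREE]
Op 3: b = malloc(13) -> b = 0; heap: [0-12 ALLOC][13-53 FREE]
Op 4: free(b) -> (freed b); heap: [0-53 FREE]
Op 5: c = malloc(11) -> c = 0; heap: [0-10 ALLOC][11-53 FREE]

Answer: [0-10 ALLOC][11-53 FREE]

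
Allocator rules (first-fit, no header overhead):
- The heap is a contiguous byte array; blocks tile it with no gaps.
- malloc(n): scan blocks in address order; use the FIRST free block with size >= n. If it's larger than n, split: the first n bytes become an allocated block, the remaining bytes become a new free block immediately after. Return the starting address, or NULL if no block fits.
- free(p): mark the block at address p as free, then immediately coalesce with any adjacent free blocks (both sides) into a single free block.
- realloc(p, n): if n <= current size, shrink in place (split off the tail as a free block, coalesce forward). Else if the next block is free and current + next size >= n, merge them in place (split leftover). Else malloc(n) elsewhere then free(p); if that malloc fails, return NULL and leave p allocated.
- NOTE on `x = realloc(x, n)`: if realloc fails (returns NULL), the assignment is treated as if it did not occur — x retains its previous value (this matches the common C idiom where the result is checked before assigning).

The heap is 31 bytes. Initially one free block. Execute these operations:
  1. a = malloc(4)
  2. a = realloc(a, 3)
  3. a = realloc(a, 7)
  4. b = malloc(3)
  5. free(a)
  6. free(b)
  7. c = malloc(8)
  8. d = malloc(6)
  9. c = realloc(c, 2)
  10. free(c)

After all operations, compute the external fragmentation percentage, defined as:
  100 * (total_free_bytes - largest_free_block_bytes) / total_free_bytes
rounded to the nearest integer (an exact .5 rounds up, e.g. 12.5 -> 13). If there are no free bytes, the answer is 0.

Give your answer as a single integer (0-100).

Op 1: a = malloc(4) -> a = 0; heap: [0-3 ALLOC][4-30 FREE]
Op 2: a = realloc(a, 3) -> a = 0; heap: [0-2 ALLOC][3-30 FREE]
Op 3: a = realloc(a, 7) -> a = 0; heap: [0-6 ALLOC][7-30 FREE]
Op 4: b = malloc(3) -> b = 7; heap: [0-6 ALLOC][7-9 ALLOC][10-30 FREE]
Op 5: free(a) -> (freed a); heap: [0-6 FREE][7-9 ALLOC][10-30 FREE]
Op 6: free(b) -> (freed b); heap: [0-30 FREE]
Op 7: c = malloc(8) -> c = 0; heap: [0-7 ALLOC][8-30 FREE]
Op 8: d = malloc(6) -> d = 8; heap: [0-7 ALLOC][8-13 ALLOC][14-30 FREE]
Op 9: c = realloc(c, 2) -> c = 0; heap: [0-1 ALLOC][2-7 FREE][8-13 ALLOC][14-30 FREE]
Op 10: free(c) -> (freed c); heap: [0-7 FREE][8-13 ALLOC][14-30 FREE]
Free blocks: [8 17] total_free=25 largest=17 -> 100*(25-17)/25 = 800/25 = 32

Answer: 32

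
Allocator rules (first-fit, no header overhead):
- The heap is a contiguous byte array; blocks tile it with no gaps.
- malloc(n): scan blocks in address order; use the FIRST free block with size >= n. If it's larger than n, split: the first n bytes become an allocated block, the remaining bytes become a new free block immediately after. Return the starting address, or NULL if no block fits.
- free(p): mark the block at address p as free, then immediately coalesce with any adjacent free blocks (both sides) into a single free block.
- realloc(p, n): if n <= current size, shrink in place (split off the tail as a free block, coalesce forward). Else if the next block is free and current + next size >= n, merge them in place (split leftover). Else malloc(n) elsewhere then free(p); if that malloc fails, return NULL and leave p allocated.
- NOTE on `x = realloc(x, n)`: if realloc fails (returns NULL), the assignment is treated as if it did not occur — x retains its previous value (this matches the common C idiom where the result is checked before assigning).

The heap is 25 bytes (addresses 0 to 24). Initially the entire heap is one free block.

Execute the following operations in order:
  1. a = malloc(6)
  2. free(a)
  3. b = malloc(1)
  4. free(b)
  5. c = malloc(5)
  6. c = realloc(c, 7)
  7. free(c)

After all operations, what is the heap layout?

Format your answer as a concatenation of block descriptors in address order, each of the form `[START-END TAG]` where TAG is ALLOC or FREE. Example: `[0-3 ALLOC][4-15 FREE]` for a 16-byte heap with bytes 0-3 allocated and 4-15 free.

Answer: [0-24 FREE]

Derivation:
Op 1: a = malloc(6) -> a = 0; heap: [0-5 ALLOC][6-24 FREE]
Op 2: free(a) -> (freed a); heap: [0-24 FREE]
Op 3: b = malloc(1) -> b = 0; heap: [0-0 ALLOC][1-24 FREE]
Op 4: free(b) -> (freed b); heap: [0-24 FREE]
Op 5: c = malloc(5) -> c = 0; heap: [0-4 ALLOC][5-24 FREE]
Op 6: c = realloc(c, 7) -> c = 0; heap: [0-6 ALLOC][7-24 FREE]
Op 7: free(c) -> (freed c); heap: [0-24 FREE]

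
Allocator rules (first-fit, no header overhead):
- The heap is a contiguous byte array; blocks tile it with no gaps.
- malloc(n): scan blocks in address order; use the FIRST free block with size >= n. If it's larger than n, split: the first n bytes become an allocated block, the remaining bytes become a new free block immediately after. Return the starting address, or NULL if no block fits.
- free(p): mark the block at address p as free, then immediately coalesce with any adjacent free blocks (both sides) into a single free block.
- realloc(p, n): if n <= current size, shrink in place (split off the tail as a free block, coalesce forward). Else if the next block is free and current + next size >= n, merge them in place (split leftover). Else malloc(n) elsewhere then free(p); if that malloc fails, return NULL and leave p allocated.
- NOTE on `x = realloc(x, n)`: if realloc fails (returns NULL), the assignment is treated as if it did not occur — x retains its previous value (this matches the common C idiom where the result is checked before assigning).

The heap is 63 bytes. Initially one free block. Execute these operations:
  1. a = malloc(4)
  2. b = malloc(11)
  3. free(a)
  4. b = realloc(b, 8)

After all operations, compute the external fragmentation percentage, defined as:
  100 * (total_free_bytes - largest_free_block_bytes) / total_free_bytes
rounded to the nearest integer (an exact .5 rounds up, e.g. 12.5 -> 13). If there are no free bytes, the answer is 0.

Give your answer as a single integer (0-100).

Answer: 7

Derivation:
Op 1: a = malloc(4) -> a = 0; heap: [0-3 ALLOC][4-62 FREE]
Op 2: b = malloc(11) -> b = 4; heap: [0-3 ALLOC][4-14 ALLOC][15-62 FREE]
Op 3: free(a) -> (freed a); heap: [0-3 FREE][4-14 ALLOC][15-62 FREE]
Op 4: b = realloc(b, 8) -> b = 4; heap: [0-3 FREE][4-11 ALLOC][12-62 FREE]
Free blocks: [4 51] total_free=55 largest=51 -> 100*(55-51)/55 = 400/55 ≈ 7.273 -> rounds to 7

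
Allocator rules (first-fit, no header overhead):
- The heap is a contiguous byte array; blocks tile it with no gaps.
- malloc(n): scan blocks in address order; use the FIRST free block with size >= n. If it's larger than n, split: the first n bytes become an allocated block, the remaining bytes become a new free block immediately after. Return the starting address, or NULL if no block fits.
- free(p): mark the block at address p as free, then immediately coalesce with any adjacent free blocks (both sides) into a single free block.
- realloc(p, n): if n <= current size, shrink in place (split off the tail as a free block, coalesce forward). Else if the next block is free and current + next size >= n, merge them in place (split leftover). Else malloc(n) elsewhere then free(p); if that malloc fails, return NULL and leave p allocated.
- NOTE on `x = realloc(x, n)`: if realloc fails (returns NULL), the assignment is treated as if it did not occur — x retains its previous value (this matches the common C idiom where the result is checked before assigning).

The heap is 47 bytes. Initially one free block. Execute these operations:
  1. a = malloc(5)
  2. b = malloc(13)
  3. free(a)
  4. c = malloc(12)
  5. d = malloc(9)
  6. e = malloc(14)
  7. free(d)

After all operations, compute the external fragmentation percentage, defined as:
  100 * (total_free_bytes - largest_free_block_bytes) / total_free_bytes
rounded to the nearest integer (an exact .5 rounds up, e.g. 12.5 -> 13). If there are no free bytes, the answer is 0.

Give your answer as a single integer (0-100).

Answer: 23

Derivation:
Op 1: a = malloc(5) -> a = 0; heap: [0-4 ALLOC][5-46 FREE]
Op 2: b = malloc(13) -> b = 5; heap: [0-4 ALLOC][5-17 ALLOC][18-46 FREE]
Op 3: free(a) -> (freed a); heap: [0-4 FREE][5-17 ALLOC][18-46 FREE]
Op 4: c = malloc(12) -> c = 18; heap: [0-4 FREE][5-17 ALLOC][18-29 ALLOC][30-46 FREE]
Op 5: d = malloc(9) -> d = 30; heap: [0-4 FREE][5-17 ALLOC][18-29 ALLOC][30-38 ALLOC][39-46 FREE]
Op 6: e = malloc(14) -> e = NULL; heap: [0-4 FREE][5-17 ALLOC][18-29 ALLOC][30-38 ALLOC][39-46 FREE]
Op 7: free(d) -> (freed d); heap: [0-4 FREE][5-17 ALLOC][18-29 ALLOC][30-46 FREE]
Free blocks: [5 17] total_free=22 largest=17 -> 100*(22-17)/22 = 500/22 ≈ 22.727 -> rounds to 23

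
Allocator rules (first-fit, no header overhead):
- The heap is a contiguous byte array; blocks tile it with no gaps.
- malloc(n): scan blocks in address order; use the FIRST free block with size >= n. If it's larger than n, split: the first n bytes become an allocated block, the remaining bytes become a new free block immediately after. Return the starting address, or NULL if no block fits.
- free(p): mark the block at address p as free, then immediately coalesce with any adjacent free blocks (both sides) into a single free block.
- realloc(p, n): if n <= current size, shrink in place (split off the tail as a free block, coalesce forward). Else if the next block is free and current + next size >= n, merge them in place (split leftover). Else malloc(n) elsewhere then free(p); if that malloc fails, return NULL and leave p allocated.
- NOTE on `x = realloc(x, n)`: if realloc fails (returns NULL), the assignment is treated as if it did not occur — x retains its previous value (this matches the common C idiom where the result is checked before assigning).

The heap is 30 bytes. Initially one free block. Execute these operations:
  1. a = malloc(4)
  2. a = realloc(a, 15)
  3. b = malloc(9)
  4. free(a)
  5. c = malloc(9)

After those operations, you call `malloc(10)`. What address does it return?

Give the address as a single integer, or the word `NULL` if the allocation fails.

Answer: NULL

Derivation:
Op 1: a = malloc(4) -> a = 0; heap: [0-3 ALLOC][4-29 FREE]
Op 2: a = realloc(a, 15) -> a = 0; heap: [0-14 ALLOC][15-29 FREE]
Op 3: b = malloc(9) -> b = 15; heap: [0-14 ALLOC][15-23 ALLOC][24-29 FREE]
Op 4: free(a) -> (freed a); heap: [0-14 FREE][15-23 ALLOC][24-29 FREE]
Op 5: c = malloc(9) -> c = 0; heap: [0-8 ALLOC][9-14 FREE][15-23 ALLOC][24-29 FREE]
malloc(10): first-fit scan over [0-8 ALLOC][9-14 FREE][15-23 ALLOC][24-29 FREE] -> NULL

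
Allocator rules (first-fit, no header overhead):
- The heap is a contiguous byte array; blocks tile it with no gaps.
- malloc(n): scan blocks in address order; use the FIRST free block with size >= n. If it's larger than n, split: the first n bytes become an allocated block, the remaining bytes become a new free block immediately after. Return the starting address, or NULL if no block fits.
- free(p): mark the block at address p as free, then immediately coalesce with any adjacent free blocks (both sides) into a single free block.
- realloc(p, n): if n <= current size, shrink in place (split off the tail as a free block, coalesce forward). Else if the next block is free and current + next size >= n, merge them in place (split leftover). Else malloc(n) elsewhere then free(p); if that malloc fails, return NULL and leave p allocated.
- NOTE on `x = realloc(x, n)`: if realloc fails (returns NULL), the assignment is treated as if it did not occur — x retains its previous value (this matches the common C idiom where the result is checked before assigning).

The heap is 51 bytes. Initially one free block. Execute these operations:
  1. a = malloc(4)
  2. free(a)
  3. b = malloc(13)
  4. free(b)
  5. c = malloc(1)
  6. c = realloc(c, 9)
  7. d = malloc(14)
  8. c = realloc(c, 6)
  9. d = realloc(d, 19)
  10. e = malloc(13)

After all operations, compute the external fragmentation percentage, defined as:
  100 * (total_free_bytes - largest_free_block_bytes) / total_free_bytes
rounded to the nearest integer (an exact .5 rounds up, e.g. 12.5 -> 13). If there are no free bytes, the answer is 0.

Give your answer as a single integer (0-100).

Op 1: a = malloc(4) -> a = 0; heap: [0-3 ALLOC][4-50 FREE]
Op 2: free(a) -> (freed a); heap: [0-50 FREE]
Op 3: b = malloc(13) -> b = 0; heap: [0-12 ALLOC][13-50 FREE]
Op 4: free(b) -> (freed b); heap: [0-50 FREE]
Op 5: c = malloc(1) -> c = 0; heap: [0-0 ALLOC][1-50 FREE]
Op 6: c = realloc(c, 9) -> c = 0; heap: [0-8 ALLOC][9-50 FREE]
Op 7: d = malloc(14) -> d = 9; heap: [0-8 ALLOC][9-22 ALLOC][23-50 FREE]
Op 8: c = realloc(c, 6) -> c = 0; heap: [0-5 ALLOC][6-8 FREE][9-22 ALLOC][23-50 FREE]
Op 9: d = realloc(d, 19) -> d = 9; heap: [0-5 ALLOC][6-8 FREE][9-27 ALLOC][28-50 FREE]
Op 10: e = malloc(13) -> e = 28; heap: [0-5 ALLOC][6-8 FREE][9-27 ALLOC][28-40 ALLOC][41-50 FREE]
Free blocks: [3 10] total_free=13 largest=10 -> 100*(13-10)/13 = 300/13 ≈ 23.077 -> rounds to 23

Answer: 23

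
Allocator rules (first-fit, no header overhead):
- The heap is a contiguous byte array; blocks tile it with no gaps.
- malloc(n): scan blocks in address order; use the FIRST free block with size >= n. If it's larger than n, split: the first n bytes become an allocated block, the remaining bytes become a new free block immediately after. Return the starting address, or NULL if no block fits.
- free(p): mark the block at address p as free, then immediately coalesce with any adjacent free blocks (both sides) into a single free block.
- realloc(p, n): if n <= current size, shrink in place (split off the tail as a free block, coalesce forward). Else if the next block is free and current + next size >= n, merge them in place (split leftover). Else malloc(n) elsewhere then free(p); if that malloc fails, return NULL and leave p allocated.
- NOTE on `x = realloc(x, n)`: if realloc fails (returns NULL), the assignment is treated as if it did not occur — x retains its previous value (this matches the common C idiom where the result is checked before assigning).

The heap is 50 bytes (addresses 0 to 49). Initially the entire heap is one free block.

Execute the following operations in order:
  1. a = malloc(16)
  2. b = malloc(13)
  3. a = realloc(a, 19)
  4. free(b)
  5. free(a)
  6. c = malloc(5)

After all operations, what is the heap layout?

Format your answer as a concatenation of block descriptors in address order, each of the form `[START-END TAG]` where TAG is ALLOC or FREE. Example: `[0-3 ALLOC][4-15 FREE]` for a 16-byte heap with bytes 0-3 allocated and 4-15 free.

Op 1: a = malloc(16) -> a = 0; heap: [0-15 ALLOC][16-49 FREE]
Op 2: b = malloc(13) -> b = 16; heap: [0-15 ALLOC][16-28 ALLOC][29-49 FREE]
Op 3: a = realloc(a, 19) -> a = 29; heap: [0-15 FREE][16-28 ALLOC][29-47 ALLOC][48-49 FREE]
Op 4: free(b) -> (freed b); heap: [0-28 FREE][29-47 ALLOC][48-49 FREE]
Op 5: free(a) -> (freed a); heap: [0-49 FREE]
Op 6: c = malloc(5) -> c = 0; heap: [0-4 ALLOC][5-49 FREE]

Answer: [0-4 ALLOC][5-49 FREE]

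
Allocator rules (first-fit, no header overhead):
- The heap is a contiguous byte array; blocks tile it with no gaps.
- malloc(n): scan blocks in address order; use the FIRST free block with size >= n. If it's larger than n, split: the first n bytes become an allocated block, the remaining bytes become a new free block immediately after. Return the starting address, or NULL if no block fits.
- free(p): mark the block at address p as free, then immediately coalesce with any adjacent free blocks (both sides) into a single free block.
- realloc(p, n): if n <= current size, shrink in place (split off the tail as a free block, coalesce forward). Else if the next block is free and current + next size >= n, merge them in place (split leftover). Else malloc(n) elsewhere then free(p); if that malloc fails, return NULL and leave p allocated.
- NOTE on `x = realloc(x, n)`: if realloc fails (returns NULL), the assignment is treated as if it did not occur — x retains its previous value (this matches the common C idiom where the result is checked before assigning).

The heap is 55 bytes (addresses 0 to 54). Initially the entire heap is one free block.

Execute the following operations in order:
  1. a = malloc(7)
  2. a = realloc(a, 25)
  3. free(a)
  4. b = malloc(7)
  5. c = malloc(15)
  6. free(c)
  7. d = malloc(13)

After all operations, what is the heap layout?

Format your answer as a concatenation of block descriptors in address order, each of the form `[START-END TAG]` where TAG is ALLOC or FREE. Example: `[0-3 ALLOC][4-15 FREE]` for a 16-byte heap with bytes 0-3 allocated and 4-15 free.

Op 1: a = malloc(7) -> a = 0; heap: [0-6 ALLOC][7-54 FREE]
Op 2: a = realloc(a, 25) -> a = 0; heap: [0-24 ALLOC][25-54 FREE]
Op 3: free(a) -> (freed a); heap: [0-54 FREE]
Op 4: b = malloc(7) -> b = 0; heap: [0-6 ALLOC][7-54 FREE]
Op 5: c = malloc(15) -> c = 7; heap: [0-6 ALLOC][7-21 ALLOC][22-54 FREE]
Op 6: free(c) -> (freed c); heap: [0-6 ALLOC][7-54 FREE]
Op 7: d = malloc(13) -> d = 7; heap: [0-6 ALLOC][7-19 ALLOC][20-54 FREE]

Answer: [0-6 ALLOC][7-19 ALLOC][20-54 FREE]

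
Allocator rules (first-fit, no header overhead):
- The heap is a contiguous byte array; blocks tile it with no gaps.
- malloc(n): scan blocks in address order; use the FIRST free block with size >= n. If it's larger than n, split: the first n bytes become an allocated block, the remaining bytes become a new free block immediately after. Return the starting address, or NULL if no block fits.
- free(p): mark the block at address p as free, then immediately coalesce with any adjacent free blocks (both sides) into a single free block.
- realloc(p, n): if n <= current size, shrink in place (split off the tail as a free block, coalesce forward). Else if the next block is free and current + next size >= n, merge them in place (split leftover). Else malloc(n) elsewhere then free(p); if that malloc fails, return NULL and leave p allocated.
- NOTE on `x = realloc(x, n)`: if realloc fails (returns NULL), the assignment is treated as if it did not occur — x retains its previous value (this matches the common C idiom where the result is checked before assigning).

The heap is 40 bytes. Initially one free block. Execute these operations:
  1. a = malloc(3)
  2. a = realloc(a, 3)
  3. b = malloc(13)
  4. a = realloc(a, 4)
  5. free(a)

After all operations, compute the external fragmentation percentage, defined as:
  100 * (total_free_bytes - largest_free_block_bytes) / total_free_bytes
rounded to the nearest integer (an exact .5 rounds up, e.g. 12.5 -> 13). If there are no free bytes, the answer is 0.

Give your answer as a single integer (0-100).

Op 1: a = malloc(3) -> a = 0; heap: [0-2 ALLOC][3-39 FREE]
Op 2: a = realloc(a, 3) -> a = 0; heap: [0-2 ALLOC][3-39 FREE]
Op 3: b = malloc(13) -> b = 3; heap: [0-2 ALLOC][3-15 ALLOC][16-39 FREE]
Op 4: a = realloc(a, 4) -> a = 16; heap: [0-2 FREE][3-15 ALLOC][16-19 ALLOC][20-39 FREE]
Op 5: free(a) -> (freed a); heap: [0-2 FREE][3-15 ALLOC][16-39 FREE]
Free blocks: [3 24] total_free=27 largest=24 -> 100*(27-24)/27 = 300/27 ≈ 11.111 -> rounds to 11

Answer: 11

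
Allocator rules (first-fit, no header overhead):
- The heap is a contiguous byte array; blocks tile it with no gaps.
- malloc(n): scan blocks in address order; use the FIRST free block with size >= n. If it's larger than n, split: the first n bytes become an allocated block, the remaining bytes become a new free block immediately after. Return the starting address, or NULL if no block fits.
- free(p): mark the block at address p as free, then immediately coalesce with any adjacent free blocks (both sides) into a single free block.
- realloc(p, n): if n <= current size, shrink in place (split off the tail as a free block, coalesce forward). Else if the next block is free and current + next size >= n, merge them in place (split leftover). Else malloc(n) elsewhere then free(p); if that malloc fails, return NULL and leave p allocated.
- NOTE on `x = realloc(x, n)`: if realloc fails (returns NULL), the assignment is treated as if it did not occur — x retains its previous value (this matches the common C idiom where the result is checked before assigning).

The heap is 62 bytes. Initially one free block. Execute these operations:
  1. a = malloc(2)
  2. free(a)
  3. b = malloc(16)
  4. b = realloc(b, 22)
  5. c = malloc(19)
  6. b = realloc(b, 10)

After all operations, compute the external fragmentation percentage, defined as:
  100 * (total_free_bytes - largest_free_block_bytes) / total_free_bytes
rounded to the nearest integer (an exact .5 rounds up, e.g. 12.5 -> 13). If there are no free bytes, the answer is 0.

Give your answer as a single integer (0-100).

Op 1: a = malloc(2) -> a = 0; heap: [0-1 ALLOC][2-61 FREE]
Op 2: free(a) -> (freed a); heap: [0-61 FREE]
Op 3: b = malloc(16) -> b = 0; heap: [0-15 ALLOC][16-61 FREE]
Op 4: b = realloc(b, 22) -> b = 0; heap: [0-21 ALLOC][22-61 FREE]
Op 5: c = malloc(19) -> c = 22; heap: [0-21 ALLOC][22-40 ALLOC][41-61 FREE]
Op 6: b = realloc(b, 10) -> b = 0; heap: [0-9 ALLOC][10-21 FREE][22-40 ALLOC][41-61 FREE]
Free blocks: [12 21] total_free=33 largest=21 -> 100*(33-21)/33 = 1200/33 ≈ 36.364 -> rounds to 36

Answer: 36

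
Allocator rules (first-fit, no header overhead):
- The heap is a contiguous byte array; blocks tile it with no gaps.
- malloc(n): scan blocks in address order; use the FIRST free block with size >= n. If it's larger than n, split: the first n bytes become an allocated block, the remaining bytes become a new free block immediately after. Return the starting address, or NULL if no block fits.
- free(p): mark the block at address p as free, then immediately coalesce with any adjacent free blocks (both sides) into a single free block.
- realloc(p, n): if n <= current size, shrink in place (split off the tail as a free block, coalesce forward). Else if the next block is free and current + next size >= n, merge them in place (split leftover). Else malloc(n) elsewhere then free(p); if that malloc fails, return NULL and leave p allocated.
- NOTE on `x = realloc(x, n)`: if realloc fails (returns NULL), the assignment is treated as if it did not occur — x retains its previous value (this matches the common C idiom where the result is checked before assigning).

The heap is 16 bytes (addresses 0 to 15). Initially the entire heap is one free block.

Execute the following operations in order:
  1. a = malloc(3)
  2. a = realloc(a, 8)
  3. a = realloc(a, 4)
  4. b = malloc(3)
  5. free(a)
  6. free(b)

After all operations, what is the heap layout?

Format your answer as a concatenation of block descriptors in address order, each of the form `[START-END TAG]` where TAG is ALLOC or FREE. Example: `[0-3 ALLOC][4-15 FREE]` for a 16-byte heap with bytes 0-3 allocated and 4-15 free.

Op 1: a = malloc(3) -> a = 0; heap: [0-2 ALLOC][3-15 FREE]
Op 2: a = realloc(a, 8) -> a = 0; heap: [0-7 ALLOC][8-15 FREE]
Op 3: a = realloc(a, 4) -> a = 0; heap: [0-3 ALLOC][4-15 FREE]
Op 4: b = malloc(3) -> b = 4; heap: [0-3 ALLOC][4-6 ALLOC][7-15 FREE]
Op 5: free(a) -> (freed a); heap: [0-3 FREE][4-6 ALLOC][7-15 FREE]
Op 6: free(b) -> (freed b); heap: [0-15 FREE]

Answer: [0-15 FREE]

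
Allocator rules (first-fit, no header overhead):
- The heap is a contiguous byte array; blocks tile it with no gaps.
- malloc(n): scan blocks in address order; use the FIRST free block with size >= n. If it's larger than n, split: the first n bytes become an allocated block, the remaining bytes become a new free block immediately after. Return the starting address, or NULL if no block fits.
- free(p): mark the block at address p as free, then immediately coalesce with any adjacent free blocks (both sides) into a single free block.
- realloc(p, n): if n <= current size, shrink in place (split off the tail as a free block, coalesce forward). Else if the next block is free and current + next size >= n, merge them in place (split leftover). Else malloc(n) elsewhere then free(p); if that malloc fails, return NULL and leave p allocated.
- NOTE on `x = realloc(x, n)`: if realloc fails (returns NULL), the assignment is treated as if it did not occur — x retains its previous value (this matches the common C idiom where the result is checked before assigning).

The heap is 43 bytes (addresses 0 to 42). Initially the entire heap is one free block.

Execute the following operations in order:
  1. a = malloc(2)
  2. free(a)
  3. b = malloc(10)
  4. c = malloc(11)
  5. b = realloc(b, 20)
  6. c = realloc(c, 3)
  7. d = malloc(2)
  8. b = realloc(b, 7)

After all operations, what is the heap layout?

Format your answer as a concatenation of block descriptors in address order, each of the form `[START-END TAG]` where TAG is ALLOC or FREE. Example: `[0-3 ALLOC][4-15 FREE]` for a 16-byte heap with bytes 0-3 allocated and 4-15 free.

Op 1: a = malloc(2) -> a = 0; heap: [0-1 ALLOC][2-42 FREE]
Op 2: free(a) -> (freed a); heap: [0-42 FREE]
Op 3: b = malloc(10) -> b = 0; heap: [0-9 ALLOC][10-42 FREE]
Op 4: c = malloc(11) -> c = 10; heap: [0-9 ALLOC][10-20 ALLOC][21-42 FREE]
Op 5: b = realloc(b, 20) -> b = 21; heap: [0-9 FREE][10-20 ALLOC][21-40 ALLOC][41-42 FREE]
Op 6: c = realloc(c, 3) -> c = 10; heap: [0-9 FREE][10-12 ALLOC][13-20 FREE][21-40 ALLOC][41-42 FREE]
Op 7: d = malloc(2) -> d = 0; heap: [0-1 ALLOC][2-9 FREE][10-12 ALLOC][13-20 FREE][21-40 ALLOC][41-42 FREE]
Op 8: b = realloc(b, 7) -> b = 21; heap: [0-1 ALLOC][2-9 FREE][10-12 ALLOC][13-20 FREE][21-27 ALLOC][28-42 FREE]

Answer: [0-1 ALLOC][2-9 FREE][10-12 ALLOC][13-20 FREE][21-27 ALLOC][28-42 FREE]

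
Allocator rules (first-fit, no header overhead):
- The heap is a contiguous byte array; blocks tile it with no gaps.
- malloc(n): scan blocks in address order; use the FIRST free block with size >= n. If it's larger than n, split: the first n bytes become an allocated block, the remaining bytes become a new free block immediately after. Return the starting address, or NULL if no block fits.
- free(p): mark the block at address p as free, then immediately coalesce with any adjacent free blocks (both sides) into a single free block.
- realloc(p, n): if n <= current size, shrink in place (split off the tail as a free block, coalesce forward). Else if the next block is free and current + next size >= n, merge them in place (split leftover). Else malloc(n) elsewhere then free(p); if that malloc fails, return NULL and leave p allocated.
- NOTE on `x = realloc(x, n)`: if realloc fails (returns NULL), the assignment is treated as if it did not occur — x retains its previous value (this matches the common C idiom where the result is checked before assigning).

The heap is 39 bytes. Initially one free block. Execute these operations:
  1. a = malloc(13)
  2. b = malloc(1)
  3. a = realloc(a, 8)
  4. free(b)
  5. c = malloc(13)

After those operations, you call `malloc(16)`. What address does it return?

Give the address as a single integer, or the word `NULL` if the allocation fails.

Op 1: a = malloc(13) -> a = 0; heap: [0-12 ALLOC][13-38 FREE]
Op 2: b = malloc(1) -> b = 13; heap: [0-12 ALLOC][13-13 ALLOC][14-38 FREE]
Op 3: a = realloc(a, 8) -> a = 0; heap: [0-7 ALLOC][8-12 FREE][13-13 ALLOC][14-38 FREE]
Op 4: free(b) -> (freed b); heap: [0-7 ALLOC][8-38 FREE]
Op 5: c = malloc(13) -> c = 8; heap: [0-7 ALLOC][8-20 ALLOC][21-38 FREE]
malloc(16): first-fit scan over [0-7 ALLOC][8-20 ALLOC][21-38 FREE] -> 21

Answer: 21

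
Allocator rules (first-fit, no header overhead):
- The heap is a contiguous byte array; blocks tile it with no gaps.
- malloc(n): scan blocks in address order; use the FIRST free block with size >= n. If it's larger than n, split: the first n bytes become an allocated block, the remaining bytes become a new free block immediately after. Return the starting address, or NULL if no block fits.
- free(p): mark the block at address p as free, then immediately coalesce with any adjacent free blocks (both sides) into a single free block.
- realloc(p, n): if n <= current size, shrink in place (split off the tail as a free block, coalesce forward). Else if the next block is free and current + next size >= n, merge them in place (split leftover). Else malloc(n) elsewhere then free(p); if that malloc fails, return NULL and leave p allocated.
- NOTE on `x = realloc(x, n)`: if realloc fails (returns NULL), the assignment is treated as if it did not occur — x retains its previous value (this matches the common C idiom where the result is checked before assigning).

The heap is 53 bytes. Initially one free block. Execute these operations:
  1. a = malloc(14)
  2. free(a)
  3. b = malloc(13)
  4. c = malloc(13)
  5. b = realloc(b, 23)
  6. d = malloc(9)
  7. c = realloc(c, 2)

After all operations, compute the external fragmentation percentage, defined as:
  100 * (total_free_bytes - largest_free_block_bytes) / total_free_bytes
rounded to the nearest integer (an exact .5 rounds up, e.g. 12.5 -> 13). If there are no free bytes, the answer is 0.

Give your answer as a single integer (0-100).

Answer: 42

Derivation:
Op 1: a = malloc(14) -> a = 0; heap: [0-13 ALLOC][14-52 FREE]
Op 2: free(a) -> (freed a); heap: [0-52 FREE]
Op 3: b = malloc(13) -> b = 0; heap: [0-12 ALLOC][13-52 FREE]
Op 4: c = malloc(13) -> c = 13; heap: [0-12 ALLOC][13-25 ALLOC][26-52 FREE]
Op 5: b = realloc(b, 23) -> b = 26; heap: [0-12 FREE][13-25 ALLOC][26-48 ALLOC][49-52 FREE]
Op 6: d = malloc(9) -> d = 0; heap: [0-8 ALLOC][9-12 FREE][13-25 ALLOC][26-48 ALLOC][49-52 FREE]
Op 7: c = realloc(c, 2) -> c = 13; heap: [0-8 ALLOC][9-12 FREE][13-14 ALLOC][15-25 FREE][26-48 ALLOC][49-52 FREE]
Free blocks: [4 11 4] total_free=19 largest=11 -> 100*(19-11)/19 = 800/19 ≈ 42.105 -> rounds to 42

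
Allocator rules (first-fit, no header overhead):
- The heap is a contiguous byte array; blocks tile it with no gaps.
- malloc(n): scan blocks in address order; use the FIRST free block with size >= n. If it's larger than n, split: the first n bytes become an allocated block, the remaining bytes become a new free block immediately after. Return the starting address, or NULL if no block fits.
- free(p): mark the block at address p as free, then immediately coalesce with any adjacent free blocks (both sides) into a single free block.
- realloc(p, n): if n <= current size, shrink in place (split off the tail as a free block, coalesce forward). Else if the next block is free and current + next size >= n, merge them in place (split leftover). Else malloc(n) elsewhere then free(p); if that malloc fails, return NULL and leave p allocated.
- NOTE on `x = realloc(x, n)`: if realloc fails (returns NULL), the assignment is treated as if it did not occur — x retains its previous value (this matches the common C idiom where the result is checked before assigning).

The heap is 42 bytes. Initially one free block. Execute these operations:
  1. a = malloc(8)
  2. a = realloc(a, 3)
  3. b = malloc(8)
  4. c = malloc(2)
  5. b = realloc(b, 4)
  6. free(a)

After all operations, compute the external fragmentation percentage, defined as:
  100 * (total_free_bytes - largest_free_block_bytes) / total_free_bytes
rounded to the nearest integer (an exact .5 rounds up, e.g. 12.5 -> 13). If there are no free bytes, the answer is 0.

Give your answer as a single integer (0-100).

Answer: 19

Derivation:
Op 1: a = malloc(8) -> a = 0; heap: [0-7 ALLOC][8-41 FREE]
Op 2: a = realloc(a, 3) -> a = 0; heap: [0-2 ALLOC][3-41 FREE]
Op 3: b = malloc(8) -> b = 3; heap: [0-2 ALLOC][3-10 ALLOC][11-41 FREE]
Op 4: c = malloc(2) -> c = 11; heap: [0-2 ALLOC][3-10 ALLOC][11-12 ALLOC][13-41 FREE]
Op 5: b = realloc(b, 4) -> b = 3; heap: [0-2 ALLOC][3-6 ALLOC][7-10 FREE][11-12 ALLOC][13-41 FREE]
Op 6: free(a) -> (freed a); heap: [0-2 FREE][3-6 ALLOC][7-10 FREE][11-12 ALLOC][13-41 FREE]
Free blocks: [3 4 29] total_free=36 largest=29 -> 100*(36-29)/36 = 700/36 ≈ 19.444 -> rounds to 19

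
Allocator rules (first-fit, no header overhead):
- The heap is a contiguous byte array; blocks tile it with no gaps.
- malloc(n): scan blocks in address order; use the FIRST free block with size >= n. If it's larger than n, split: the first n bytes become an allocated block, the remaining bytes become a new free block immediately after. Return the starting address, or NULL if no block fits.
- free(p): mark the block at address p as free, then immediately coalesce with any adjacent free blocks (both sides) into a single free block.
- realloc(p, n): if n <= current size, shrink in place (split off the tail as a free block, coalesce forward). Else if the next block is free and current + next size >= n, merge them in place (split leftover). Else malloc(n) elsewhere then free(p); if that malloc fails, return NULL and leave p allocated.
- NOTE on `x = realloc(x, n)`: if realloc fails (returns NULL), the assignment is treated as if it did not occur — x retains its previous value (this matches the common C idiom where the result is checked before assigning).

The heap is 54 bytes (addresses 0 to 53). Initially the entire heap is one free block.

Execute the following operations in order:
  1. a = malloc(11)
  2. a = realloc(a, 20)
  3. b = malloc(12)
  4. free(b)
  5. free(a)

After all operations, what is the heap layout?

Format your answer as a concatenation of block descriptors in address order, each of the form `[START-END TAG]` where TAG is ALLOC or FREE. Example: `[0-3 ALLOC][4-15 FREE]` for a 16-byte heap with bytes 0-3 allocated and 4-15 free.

Answer: [0-53 FREE]

Derivation:
Op 1: a = malloc(11) -> a = 0; heap: [0-10 ALLOC][11-53 FREE]
Op 2: a = realloc(a, 20) -> a = 0; heap: [0-19 ALLOC][20-53 FREE]
Op 3: b = malloc(12) -> b = 20; heap: [0-19 ALLOC][20-31 ALLOC][32-53 FREE]
Op 4: free(b) -> (freed b); heap: [0-19 ALLOC][20-53 FREE]
Op 5: free(a) -> (freed a); heap: [0-53 FREE]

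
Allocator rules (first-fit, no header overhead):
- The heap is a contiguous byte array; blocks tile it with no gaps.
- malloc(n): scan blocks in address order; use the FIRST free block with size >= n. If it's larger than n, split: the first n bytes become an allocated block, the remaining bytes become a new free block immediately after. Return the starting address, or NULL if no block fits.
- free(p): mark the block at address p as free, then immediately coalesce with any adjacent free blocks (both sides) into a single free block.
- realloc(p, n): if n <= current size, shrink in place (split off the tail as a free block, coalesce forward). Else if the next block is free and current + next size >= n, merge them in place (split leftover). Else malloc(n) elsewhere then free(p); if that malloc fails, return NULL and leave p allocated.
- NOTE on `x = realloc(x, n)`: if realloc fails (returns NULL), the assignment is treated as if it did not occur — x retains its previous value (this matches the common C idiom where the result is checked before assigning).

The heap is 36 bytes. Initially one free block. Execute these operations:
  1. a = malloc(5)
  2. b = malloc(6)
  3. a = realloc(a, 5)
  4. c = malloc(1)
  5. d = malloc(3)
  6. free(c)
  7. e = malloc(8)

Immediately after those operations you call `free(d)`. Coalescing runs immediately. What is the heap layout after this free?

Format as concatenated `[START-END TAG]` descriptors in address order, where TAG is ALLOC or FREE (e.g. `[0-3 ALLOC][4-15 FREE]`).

Answer: [0-4 ALLOC][5-10 ALLOC][11-14 FREE][15-22 ALLOC][23-35 FREE]

Derivation:
Op 1: a = malloc(5) -> a = 0; heap: [0-4 ALLOC][5-35 FREE]
Op 2: b = malloc(6) -> b = 5; heap: [0-4 ALLOC][5-10 ALLOC][11-35 FREE]
Op 3: a = realloc(a, 5) -> a = 0; heap: [0-4 ALLOC][5-10 ALLOC][11-35 FREE]
Op 4: c = malloc(1) -> c = 11; heap: [0-4 ALLOC][5-10 ALLOC][11-11 ALLOC][12-35 FREE]
Op 5: d = malloc(3) -> d = 12; heap: [0-4 ALLOC][5-10 ALLOC][11-11 ALLOC][12-14 ALLOC][15-35 FREE]
Op 6: free(c) -> (freed c); heap: [0-4 ALLOC][5-10 ALLOC][11-11 FREE][12-14 ALLOC][15-35 FREE]
Op 7: e = malloc(8) -> e = 15; heap: [0-4 ALLOC][5-10 ALLOC][11-11 FREE][12-14 ALLOC][15-22 ALLOC][23-35 FREE]
free(d): d = 12 -> block [12-14 ALLOC]; mark free, coalesce with adjacent free neighbors -> [0-4 ALLOC][5-10 ALLOC][11-14 FREE][15-22 ALLOC][23-35 FREE]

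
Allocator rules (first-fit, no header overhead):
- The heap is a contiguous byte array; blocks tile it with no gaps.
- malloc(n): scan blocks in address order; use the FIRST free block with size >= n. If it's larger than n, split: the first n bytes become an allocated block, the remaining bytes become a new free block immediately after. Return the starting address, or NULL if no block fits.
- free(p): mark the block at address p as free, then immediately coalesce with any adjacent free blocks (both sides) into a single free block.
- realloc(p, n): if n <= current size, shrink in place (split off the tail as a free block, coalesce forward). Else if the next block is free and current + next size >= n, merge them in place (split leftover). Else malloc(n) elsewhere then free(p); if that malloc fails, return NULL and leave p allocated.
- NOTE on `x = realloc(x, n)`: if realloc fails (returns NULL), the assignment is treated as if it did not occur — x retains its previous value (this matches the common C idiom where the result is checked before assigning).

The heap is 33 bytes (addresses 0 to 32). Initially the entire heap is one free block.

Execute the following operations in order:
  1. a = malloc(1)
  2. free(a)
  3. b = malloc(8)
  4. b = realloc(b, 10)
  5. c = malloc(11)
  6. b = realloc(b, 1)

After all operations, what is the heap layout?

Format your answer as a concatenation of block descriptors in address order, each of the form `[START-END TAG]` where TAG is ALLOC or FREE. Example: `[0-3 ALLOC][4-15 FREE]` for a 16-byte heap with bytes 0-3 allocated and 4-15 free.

Op 1: a = malloc(1) -> a = 0; heap: [0-0 ALLOC][1-32 FREE]
Op 2: free(a) -> (freed a); heap: [0-32 FREE]
Op 3: b = malloc(8) -> b = 0; heap: [0-7 ALLOC][8-32 FREE]
Op 4: b = realloc(b, 10) -> b = 0; heap: [0-9 ALLOC][10-32 FREE]
Op 5: c = malloc(11) -> c = 10; heap: [0-9 ALLOC][10-20 ALLOC][21-32 FREE]
Op 6: b = realloc(b, 1) -> b = 0; heap: [0-0 ALLOC][1-9 FREE][10-20 ALLOC][21-32 FREE]

Answer: [0-0 ALLOC][1-9 FREE][10-20 ALLOC][21-32 FREE]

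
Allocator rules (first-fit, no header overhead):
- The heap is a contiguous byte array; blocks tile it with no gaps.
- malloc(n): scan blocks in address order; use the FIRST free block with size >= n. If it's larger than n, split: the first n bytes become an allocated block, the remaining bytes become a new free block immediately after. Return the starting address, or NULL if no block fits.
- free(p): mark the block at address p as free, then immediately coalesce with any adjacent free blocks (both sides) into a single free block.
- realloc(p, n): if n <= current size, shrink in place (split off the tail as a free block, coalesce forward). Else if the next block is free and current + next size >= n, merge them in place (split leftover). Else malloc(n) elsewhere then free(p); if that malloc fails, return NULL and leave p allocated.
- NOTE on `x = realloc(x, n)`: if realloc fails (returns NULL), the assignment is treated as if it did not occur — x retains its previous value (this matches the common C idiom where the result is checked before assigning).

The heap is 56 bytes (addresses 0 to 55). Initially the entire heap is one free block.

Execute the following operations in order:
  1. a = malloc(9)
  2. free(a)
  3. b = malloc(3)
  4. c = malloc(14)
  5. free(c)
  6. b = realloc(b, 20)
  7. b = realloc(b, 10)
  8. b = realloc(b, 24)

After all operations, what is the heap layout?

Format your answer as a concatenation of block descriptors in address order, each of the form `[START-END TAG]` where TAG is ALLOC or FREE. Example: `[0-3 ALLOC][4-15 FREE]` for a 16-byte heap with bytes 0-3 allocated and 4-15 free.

Op 1: a = malloc(9) -> a = 0; heap: [0-8 ALLOC][9-55 FREE]
Op 2: free(a) -> (freed a); heap: [0-55 FREE]
Op 3: b = malloc(3) -> b = 0; heap: [0-2 ALLOC][3-55 FREE]
Op 4: c = malloc(14) -> c = 3; heap: [0-2 ALLOC][3-16 ALLOC][17-55 FREE]
Op 5: free(c) -> (freed c); heap: [0-2 ALLOC][3-55 FREE]
Op 6: b = realloc(b, 20) -> b = 0; heap: [0-19 ALLOC][20-55 FREE]
Op 7: b = realloc(b, 10) -> b = 0; heap: [0-9 ALLOC][10-55 FREE]
Op 8: b = realloc(b, 24) -> b = 0; heap: [0-23 ALLOC][24-55 FREE]

Answer: [0-23 ALLOC][24-55 FREE]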